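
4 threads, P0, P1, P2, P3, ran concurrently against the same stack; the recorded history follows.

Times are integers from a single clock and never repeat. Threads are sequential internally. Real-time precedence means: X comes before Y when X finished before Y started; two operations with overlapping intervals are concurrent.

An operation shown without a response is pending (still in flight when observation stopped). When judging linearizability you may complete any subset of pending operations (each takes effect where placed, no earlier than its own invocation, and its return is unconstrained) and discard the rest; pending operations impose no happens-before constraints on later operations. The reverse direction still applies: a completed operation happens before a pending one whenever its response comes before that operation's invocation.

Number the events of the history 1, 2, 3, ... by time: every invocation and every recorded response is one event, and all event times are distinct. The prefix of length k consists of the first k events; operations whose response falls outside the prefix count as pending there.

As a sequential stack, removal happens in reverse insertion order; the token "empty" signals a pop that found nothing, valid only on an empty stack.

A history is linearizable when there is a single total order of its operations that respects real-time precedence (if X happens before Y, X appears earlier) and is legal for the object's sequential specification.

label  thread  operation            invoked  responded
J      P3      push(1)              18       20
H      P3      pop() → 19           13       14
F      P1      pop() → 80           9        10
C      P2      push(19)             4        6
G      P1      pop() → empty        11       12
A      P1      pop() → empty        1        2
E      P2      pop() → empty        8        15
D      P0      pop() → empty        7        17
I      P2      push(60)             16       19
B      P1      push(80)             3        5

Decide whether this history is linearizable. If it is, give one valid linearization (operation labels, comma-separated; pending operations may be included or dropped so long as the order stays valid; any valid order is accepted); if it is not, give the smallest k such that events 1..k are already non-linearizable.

the violation lands at event 14, H's response at time 14: events 1..13 linearize, events 1..14 do not
no legal order exists: 2 real-time-consistent candidates over 6 completed stack operations, all rejected
completion choices over the 2 pending operations (D, E) were checked; none helps
e.g. A, B, C, F, G, H (pending dropped): illegal at step 4, since F pop() → 80 cannot apply there
e.g. A, C, B, F, G, H (pending dropped): illegal at step 5, since G pop() → empty cannot apply there

not linearizable — minimal violating prefix: 14 events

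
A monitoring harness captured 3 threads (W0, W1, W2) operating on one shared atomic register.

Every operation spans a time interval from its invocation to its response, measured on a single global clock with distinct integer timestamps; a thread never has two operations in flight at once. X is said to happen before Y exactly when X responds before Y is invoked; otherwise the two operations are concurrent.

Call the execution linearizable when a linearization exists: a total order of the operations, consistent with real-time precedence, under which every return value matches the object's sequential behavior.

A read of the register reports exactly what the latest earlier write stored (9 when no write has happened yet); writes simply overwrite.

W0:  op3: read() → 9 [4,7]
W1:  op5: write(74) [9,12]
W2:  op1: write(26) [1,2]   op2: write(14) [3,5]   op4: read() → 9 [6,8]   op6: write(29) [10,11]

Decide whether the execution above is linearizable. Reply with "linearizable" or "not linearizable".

already the first 7 events (up to op3's response at time 7) admit no linearization; the first 6 still do
all 2 real-time-respecting orders fail — 3 completed atomic register operations, no legal replay
no escape via the 1 pending operation (op4): every completion choice fails
one such order, op1, op2, op3 (pending dropped), breaks at step 3 where op3 read() → 9 is illegal
one such order, op1, op3, op2 (pending dropped), breaks at step 2 where op3 read() → 9 is illegal

not linearizable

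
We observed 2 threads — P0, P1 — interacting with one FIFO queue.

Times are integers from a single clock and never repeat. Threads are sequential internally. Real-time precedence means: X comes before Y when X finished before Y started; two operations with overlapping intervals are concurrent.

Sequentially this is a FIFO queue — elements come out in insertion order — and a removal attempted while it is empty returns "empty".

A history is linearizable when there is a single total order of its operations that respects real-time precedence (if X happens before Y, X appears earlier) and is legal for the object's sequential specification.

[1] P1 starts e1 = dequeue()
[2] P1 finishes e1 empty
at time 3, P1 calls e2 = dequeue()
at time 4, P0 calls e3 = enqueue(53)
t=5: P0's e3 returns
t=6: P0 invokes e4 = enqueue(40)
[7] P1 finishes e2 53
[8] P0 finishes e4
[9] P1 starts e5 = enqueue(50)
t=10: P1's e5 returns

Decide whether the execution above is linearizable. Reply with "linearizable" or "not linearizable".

one valid linearization: e1, e3, e2, e4, e5
after step 1 (e1 dequeue() → empty): queue <>
after step 2 (e3 enqueue(53)): queue <53>
after step 3 (e2 dequeue() → 53): queue <>
after step 4 (e4 enqueue(40)): queue <40>
after step 5 (e5 enqueue(50)): queue <40,50>

linearizable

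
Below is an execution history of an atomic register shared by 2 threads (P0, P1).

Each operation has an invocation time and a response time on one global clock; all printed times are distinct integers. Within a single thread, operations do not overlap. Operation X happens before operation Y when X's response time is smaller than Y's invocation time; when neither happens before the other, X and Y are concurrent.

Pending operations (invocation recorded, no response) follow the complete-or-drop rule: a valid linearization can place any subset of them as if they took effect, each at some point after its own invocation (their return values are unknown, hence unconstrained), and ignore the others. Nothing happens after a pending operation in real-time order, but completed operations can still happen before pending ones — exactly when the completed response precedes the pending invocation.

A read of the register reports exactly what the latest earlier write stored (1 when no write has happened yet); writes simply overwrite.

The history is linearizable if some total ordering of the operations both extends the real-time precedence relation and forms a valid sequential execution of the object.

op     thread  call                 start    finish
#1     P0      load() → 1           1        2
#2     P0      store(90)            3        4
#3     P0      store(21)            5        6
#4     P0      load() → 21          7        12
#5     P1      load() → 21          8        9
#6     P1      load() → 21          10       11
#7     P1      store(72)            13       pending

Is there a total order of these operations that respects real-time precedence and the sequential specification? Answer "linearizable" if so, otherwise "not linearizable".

witness order: #1, #2, #3, #4, #5, #6
after step 1 (#1 load() → 1): value 1
after step 2 (#2 store(90)): value 90
after step 3 (#3 store(21)): value 21
after step 4 (#4 load() → 21): value 21
after step 5 (#5 load() → 21): value 21
after step 6 (#6 load() → 21): value 21

linearizable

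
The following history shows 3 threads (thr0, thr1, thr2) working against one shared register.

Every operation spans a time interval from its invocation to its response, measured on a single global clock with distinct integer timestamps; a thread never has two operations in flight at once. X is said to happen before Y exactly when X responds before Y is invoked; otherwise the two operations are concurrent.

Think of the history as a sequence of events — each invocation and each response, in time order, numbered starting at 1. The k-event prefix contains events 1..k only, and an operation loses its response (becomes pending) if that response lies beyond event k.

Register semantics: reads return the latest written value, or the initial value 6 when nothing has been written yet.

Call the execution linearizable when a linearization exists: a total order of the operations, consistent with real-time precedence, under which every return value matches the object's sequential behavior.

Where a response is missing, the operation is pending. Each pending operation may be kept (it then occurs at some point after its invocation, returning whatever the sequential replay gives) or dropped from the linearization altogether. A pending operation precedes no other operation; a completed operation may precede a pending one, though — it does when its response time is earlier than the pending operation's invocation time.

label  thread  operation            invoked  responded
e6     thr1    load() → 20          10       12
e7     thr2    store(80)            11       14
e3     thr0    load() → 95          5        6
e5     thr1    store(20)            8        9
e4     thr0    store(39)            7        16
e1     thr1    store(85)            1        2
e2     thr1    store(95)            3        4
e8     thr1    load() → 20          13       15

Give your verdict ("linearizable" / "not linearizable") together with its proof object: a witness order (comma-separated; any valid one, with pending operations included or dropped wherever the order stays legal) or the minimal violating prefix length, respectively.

step 1: e1 store(85) — value 85
step 2: e2 store(95) — value 95
step 3: e3 load() → 95 — value 95
step 4: e4 store(39) — value 39
step 5: e5 store(20) — value 20
step 6: e6 load() → 20 — value 20
step 7: e8 load() → 20 — value 20
step 8: e7 store(80) — value 80

linearizable — witness: e1, e2, e3, e4, e5, e6, e8, e7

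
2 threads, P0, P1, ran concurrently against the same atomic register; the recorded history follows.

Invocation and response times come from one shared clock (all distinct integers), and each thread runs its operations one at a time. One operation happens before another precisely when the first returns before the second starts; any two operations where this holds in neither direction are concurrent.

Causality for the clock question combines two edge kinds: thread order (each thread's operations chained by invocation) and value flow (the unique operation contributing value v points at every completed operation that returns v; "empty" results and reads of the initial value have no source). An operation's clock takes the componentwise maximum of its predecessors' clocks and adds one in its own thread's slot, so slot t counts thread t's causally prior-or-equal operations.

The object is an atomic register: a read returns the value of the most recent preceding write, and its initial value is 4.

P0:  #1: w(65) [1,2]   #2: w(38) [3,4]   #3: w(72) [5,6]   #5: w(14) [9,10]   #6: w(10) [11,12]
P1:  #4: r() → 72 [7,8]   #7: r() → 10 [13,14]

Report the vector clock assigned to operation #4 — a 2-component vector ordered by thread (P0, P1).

invoked at 1, #1 has no predecessors; its own P0 bump gives (1, 0)
#2 (invocation 3): componentwise max over VC(#1)=(1, 0), +1 at P0, giving (2, 0)
#3 (invocation 5): componentwise max over VC(#2)=(2, 0), +1 at P0, giving (3, 0)
#4 (invocation 7): componentwise max over VC(#3)=(3, 0), +1 at P1, giving (3, 1)
#5 (invocation 9): componentwise max over VC(#3)=(3, 0), +1 at P0, giving (4, 0)
#6 (invocation 11): componentwise max over VC(#5)=(4, 0), +1 at P0, giving (5, 0)
#7 (invocation 13): componentwise max over VC(#4)=(3, 1), VC(#6)=(5, 0), +1 at P1, giving (5, 2)
target: VC(#4) = (3, 1)

(3, 1)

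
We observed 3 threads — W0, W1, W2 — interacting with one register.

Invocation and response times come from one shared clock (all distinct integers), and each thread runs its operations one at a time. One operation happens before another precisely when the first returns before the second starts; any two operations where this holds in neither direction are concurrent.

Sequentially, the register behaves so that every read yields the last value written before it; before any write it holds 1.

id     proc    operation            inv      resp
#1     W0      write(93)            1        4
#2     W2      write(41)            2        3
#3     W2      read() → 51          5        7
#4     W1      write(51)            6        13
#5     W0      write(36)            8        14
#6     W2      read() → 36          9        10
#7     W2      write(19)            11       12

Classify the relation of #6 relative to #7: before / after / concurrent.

before

#6 spans [9,10], #7 spans [11,12]
resp(#6)=10 < inv(#7)=11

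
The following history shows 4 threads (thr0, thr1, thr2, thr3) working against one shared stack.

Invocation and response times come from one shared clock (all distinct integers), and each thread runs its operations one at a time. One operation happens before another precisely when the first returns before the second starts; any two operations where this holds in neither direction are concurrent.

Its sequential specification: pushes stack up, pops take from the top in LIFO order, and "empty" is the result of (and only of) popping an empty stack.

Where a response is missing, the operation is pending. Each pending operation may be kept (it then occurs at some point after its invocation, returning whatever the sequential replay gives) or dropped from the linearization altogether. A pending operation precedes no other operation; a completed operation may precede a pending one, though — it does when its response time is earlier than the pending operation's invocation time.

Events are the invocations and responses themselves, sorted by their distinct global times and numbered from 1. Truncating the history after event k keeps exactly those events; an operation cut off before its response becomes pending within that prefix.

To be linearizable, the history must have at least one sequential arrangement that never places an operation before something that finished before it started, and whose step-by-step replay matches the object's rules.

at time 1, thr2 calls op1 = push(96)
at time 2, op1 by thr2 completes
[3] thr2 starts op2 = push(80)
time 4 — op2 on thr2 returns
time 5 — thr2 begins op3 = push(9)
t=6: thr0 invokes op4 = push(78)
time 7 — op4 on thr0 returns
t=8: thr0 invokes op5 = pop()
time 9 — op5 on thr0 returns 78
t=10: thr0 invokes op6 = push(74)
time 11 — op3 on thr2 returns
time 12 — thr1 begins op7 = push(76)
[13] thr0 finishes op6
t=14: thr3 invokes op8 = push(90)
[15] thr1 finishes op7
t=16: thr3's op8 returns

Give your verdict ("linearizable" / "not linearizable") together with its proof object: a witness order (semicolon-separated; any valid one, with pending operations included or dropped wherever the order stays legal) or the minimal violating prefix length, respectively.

1. op1 push(96), leaving stack <96>
2. op2 push(80), leaving stack <96,80>
3. op3 push(9), leaving stack <96,80,9>
4. op4 push(78), leaving stack <96,80,9,78>
5. op5 pop() → 78, leaving stack <96,80,9>
6. op6 push(74), leaving stack <96,80,9,74>
7. op7 push(76), leaving stack <96,80,9,74,76>
8. op8 push(90), leaving stack <96,80,9,74,76,90>

linearizable — witness: op1; op2; op3; op4; op5; op6; op7; op8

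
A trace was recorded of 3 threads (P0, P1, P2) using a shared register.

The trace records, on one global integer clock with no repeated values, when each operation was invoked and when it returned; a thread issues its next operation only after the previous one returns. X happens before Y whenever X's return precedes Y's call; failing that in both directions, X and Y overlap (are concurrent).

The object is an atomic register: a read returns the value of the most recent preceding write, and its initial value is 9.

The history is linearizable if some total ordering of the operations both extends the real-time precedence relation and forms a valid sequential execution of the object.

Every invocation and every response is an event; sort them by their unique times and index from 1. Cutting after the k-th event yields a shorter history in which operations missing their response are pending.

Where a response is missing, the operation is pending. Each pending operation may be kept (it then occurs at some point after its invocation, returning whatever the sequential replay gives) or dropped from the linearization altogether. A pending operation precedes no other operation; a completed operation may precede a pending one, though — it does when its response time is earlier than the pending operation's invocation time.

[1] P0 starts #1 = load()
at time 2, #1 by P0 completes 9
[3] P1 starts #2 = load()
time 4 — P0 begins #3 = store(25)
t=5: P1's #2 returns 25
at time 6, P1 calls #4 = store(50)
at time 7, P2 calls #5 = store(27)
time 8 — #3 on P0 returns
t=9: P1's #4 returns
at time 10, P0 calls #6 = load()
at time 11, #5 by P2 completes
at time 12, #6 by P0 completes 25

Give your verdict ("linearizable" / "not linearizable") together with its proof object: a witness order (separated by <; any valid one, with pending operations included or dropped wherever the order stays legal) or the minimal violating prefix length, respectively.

already the first 12 events (up to #6's response at time 12) admit no linearization; the first 11 still do
real-time-consistent orders of the 6 completed operations: 11 — all fail the register replay
for example #1, #2, #3, #4, #5, #6 fails at step 2: #2 load() → 25 is not legal there
for example #1, #2, #3, #4, #6, #5 fails at step 2: #2 load() → 25 is not legal there

not linearizable — minimal violating prefix: 12 events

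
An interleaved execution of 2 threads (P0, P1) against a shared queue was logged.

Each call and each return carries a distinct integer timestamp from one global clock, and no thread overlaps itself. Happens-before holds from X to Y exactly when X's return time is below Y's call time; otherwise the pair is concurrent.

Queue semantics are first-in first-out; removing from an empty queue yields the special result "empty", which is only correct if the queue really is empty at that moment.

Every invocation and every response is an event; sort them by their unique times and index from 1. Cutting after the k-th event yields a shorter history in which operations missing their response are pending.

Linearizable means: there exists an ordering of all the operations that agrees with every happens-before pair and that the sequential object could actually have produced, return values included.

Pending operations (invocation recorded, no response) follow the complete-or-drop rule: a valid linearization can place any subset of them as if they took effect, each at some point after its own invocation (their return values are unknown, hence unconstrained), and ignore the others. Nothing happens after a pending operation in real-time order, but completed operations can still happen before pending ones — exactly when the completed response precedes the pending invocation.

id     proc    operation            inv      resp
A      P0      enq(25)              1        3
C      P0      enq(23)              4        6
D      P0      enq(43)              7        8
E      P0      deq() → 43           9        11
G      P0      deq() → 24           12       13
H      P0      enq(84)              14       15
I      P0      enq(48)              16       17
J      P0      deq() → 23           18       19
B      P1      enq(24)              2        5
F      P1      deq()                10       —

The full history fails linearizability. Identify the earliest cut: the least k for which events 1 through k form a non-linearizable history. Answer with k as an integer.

11

events 1..10 are linearizable; a witness order is A, B, C, D:
after step 1 (A enq(25)): queue <25>
after step 2 (B enq(24)): queue <25,24>
after step 3 (C enq(23)): queue <25,24,23>
after step 4 (D enq(43)): queue <25,24,23,43>
once event 11 joins (E's response, time 11), exhaustive search finds no witness
no completion choice of the 1 pending operation (F) rescues it — every subset was tried
e.g. A, B, C, D, E (pending dropped): illegal at step 5, since E deq() → 43 cannot apply there
e.g. A, C, B, D, E (pending dropped): illegal at step 5, since E deq() → 43 cannot apply there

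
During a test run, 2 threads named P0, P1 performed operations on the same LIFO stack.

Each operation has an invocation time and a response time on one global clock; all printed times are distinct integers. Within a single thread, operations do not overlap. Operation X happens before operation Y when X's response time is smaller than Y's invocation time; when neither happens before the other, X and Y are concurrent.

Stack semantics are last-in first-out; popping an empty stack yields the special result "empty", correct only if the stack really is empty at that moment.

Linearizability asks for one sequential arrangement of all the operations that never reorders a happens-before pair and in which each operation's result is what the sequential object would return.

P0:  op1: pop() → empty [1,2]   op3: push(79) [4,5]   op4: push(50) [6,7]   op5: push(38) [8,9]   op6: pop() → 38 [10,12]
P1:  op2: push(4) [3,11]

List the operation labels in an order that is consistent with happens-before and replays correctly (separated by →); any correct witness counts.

op1 → op2 → op3 → op4 → op5 → op6

1. op1 pop() → empty, leaving stack <>
2. op2 push(4), leaving stack <4>
3. op3 push(79), leaving stack <4,79>
4. op4 push(50), leaving stack <4,79,50>
5. op5 push(38), leaving stack <4,79,50,38>
6. op6 pop() → 38, leaving stack <4,79,50>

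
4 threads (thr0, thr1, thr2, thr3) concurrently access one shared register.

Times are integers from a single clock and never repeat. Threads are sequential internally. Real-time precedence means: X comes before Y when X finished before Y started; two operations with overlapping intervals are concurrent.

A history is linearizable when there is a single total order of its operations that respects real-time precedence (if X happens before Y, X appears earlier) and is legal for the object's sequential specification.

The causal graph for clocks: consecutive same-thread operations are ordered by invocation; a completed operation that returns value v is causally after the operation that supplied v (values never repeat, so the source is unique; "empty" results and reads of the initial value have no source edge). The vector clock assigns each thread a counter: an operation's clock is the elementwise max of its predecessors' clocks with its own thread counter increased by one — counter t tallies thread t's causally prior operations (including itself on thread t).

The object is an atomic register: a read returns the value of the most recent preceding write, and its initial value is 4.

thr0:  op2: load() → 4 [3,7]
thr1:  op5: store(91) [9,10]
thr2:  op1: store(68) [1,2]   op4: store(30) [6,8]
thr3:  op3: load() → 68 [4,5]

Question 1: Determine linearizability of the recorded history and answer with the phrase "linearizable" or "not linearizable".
through event 6 a valid linearization exists; event 7 (op2 responding at time 7) ends that
no legal order exists: 2 real-time-consistent candidates over 3 completed register operations, all rejected
no escape via the 1 pending operation (op4): every completion choice fails
for example op1, op2, op3 (pending dropped) fails at step 2: op2 load() → 4 is not legal there
for example op1, op3, op2 (pending dropped) fails at step 3: op2 load() → 4 is not legal there

not linearizable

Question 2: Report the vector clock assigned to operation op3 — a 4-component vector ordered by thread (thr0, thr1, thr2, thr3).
Answer: (0, 0, 1, 1)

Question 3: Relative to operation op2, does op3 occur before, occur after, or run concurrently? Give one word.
Answer: concurrent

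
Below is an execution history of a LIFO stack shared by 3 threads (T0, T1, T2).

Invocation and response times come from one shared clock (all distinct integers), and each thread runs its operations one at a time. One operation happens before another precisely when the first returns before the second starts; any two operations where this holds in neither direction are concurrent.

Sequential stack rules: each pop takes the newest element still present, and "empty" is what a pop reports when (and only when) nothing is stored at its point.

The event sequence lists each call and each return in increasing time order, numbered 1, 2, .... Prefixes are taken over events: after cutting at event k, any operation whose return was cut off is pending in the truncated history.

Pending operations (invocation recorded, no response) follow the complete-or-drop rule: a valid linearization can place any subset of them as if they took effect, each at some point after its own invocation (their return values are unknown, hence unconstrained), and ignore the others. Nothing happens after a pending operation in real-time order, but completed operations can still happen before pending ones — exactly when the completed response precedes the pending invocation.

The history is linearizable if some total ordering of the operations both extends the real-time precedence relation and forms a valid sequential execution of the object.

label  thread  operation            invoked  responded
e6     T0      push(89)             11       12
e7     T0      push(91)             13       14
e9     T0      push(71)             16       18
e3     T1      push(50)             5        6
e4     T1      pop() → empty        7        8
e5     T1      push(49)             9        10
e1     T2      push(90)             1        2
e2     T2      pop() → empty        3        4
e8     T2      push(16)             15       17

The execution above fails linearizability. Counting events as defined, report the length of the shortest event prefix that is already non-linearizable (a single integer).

4

events 1..3 are linearizable, e.g. via e1:
step 1: e1 push(90) — stack <90>
with event 4 included (e2 responding at time 4), all real-time-consistent orders fail
for example e1, e2 fails at step 2: e2 pop() → empty is not legal there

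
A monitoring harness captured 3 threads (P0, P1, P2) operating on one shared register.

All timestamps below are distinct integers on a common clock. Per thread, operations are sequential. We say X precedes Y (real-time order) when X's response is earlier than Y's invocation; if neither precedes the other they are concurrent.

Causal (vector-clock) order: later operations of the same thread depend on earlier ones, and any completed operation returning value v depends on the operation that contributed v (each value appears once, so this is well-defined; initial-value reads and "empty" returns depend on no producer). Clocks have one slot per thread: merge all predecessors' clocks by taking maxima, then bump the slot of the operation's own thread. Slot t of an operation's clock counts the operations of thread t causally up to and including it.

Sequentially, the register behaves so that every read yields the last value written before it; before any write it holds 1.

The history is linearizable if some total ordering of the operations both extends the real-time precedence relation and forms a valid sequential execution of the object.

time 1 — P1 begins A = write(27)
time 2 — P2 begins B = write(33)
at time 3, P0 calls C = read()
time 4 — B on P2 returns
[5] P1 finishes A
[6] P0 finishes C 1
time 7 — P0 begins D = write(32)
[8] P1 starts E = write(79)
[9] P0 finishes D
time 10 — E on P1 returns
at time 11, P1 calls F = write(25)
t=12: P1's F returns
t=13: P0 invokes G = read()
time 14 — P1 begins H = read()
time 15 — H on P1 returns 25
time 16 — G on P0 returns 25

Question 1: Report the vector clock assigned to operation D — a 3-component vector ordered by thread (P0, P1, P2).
Answer: (2, 0, 0)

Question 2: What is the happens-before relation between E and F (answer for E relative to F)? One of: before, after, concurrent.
Answer: before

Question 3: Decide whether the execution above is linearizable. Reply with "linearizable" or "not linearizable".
linearizable

one valid linearization: C, A, B, D, E, F, G, H
after step 1 (C read() → 1): value 1
after step 2 (A write(27)): value 27
after step 3 (B write(33)): value 33
after step 4 (D write(32)): value 32
after step 5 (E write(79)): value 79
after step 6 (F write(25)): value 25
after step 7 (G read() → 25): value 25
after step 8 (H read() → 25): value 25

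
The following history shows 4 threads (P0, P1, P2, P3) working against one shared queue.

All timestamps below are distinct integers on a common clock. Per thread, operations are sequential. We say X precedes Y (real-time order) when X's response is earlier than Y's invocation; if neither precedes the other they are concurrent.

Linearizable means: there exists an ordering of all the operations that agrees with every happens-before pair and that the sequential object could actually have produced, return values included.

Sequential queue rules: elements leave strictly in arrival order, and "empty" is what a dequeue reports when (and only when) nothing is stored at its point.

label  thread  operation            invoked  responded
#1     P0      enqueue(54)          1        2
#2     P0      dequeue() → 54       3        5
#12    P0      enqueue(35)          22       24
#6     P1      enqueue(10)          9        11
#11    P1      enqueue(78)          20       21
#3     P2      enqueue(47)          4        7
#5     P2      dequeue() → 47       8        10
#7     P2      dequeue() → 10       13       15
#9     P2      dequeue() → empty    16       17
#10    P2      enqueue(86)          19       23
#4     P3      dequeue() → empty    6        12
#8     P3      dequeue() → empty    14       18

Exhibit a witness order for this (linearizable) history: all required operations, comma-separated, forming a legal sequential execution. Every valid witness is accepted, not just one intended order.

after step 1 (#1 enqueue(54)): queue <54>
after step 2 (#2 dequeue() → 54): queue <>
after step 3 (#3 enqueue(47)): queue <47>
after step 4 (#5 dequeue() → 47): queue <>
after step 5 (#4 dequeue() → empty): queue <>
after step 6 (#6 enqueue(10)): queue <10>
after step 7 (#7 dequeue() → 10): queue <>
after step 8 (#8 dequeue() → empty): queue <>
after step 9 (#9 dequeue() → empty): queue <>
after step 10 (#10 enqueue(86)): queue <86>
after step 11 (#11 enqueue(78)): queue <86,78>
after step 12 (#12 enqueue(35)): queue <86,78,35>

#1, #2, #3, #5, #4, #6, #7, #8, #9, #10, #11, #12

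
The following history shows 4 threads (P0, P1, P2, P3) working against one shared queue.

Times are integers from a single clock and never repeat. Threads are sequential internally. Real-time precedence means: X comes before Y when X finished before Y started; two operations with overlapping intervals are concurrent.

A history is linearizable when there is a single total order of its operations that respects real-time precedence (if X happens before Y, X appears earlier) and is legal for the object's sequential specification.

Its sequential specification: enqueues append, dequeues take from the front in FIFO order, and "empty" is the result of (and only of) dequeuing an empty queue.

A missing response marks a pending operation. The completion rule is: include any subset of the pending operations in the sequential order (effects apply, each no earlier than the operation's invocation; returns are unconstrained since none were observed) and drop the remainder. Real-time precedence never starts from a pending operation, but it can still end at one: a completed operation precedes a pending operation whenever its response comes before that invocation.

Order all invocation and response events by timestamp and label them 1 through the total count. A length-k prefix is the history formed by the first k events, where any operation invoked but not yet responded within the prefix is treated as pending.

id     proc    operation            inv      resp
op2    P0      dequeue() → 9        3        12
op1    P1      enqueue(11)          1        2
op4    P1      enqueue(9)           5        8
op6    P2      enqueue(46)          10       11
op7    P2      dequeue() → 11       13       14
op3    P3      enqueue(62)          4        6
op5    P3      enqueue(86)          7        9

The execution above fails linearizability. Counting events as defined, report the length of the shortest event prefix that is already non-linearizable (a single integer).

events 1..11 are linearizable; a witness order is op1, op2, op3, op4, op5, op6:
1. op1 enqueue(11), leaving queue <11>
2. op2 dequeue() (pending, included), leaving queue <>
3. op3 enqueue(62), leaving queue <62>
4. op4 enqueue(9), leaving queue <62,9>
5. op5 enqueue(86), leaving queue <62,9,86>
6. op6 enqueue(46), leaving queue <62,9,86,46>
event 12 — op2's response, time 12 — after it, nothing linearizes
take op1, op2, op3, op4, op5, op6: step 2 already fails, because op2 dequeue() → 9 cannot occur there
take op1, op2, op3, op5, op4, op6: step 2 already fails, because op2 dequeue() → 9 cannot occur there

12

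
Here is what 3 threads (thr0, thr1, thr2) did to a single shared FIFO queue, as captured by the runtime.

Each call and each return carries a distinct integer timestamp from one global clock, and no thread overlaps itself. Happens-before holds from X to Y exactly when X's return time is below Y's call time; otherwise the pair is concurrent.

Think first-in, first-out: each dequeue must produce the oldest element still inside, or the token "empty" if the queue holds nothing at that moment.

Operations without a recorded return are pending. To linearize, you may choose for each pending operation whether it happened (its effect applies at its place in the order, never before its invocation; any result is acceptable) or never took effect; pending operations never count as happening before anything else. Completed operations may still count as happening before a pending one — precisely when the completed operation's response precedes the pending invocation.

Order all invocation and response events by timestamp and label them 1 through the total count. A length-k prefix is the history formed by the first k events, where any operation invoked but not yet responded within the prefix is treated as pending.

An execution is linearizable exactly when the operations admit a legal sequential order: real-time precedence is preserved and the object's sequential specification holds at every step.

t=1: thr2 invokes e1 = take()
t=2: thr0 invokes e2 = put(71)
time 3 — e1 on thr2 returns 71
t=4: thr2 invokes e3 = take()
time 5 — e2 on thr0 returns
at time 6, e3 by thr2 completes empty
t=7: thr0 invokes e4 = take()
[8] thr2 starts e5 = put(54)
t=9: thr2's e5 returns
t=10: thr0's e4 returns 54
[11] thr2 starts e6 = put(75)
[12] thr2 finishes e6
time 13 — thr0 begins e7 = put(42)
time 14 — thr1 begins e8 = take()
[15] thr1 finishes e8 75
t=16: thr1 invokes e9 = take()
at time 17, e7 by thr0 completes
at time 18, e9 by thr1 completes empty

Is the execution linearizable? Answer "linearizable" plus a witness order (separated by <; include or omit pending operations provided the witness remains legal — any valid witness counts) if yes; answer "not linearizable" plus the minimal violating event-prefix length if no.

after step 1 (e2 put(71)): queue <71>
after step 2 (e1 take() → 71): queue <>
after step 3 (e3 take() → empty): queue <>
after step 4 (e5 put(54)): queue <54>
after step 5 (e4 take() → 54): queue <>
after step 6 (e6 put(75)): queue <75>
after step 7 (e8 take() → 75): queue <>
after step 8 (e9 take() → empty): queue <>
after step 9 (e7 put(42)): queue <42>

linearizable — witness: e2 < e1 < e3 < e5 < e4 < e6 < e8 < e9 < e7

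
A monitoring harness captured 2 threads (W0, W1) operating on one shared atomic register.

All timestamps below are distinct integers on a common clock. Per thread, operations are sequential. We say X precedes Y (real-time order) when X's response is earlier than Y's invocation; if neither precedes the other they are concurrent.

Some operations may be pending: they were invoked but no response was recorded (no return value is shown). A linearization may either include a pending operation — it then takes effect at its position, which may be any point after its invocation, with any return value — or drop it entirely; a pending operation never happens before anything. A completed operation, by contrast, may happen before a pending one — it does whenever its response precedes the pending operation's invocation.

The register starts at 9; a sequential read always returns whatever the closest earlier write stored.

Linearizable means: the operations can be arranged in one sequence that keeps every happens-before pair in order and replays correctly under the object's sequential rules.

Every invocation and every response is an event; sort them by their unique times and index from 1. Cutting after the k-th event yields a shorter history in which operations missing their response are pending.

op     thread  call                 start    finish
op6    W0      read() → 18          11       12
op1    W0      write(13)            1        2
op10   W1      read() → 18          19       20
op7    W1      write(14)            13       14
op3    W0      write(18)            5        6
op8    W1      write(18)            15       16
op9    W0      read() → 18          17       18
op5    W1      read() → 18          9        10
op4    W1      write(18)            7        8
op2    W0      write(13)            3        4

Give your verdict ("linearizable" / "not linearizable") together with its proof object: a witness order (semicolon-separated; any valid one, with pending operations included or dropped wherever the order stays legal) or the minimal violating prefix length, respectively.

1. op1 write(13), leaving value 13
2. op2 write(13), leaving value 13
3. op3 write(18), leaving value 18
4. op4 write(18), leaving value 18
5. op5 read() → 18, leaving value 18
6. op6 read() → 18, leaving value 18
7. op7 write(14), leaving value 14
8. op8 write(18), leaving value 18
9. op9 read() → 18, leaving value 18
10. op10 read() → 18, leaving value 18

linearizable — witness: op1; op2; op3; op4; op5; op6; op7; op8; op9; op10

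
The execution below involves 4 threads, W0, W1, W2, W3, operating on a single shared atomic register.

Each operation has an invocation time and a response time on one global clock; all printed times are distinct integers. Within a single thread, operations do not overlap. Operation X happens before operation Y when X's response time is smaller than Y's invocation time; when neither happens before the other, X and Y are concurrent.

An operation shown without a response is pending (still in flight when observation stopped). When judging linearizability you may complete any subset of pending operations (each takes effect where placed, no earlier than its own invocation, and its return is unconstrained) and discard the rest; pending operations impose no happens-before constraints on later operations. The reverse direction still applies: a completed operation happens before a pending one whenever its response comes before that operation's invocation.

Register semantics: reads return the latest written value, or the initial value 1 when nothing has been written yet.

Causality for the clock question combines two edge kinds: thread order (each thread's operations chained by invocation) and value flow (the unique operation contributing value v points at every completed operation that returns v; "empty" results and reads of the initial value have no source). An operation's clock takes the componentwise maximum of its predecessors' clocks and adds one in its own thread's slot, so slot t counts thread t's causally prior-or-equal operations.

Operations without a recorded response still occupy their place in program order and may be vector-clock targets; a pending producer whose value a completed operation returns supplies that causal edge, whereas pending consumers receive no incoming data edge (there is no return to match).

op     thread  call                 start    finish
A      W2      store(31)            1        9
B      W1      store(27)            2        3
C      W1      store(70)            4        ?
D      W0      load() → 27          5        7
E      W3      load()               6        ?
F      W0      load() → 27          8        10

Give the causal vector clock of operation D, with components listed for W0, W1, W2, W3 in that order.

E, invoked 6, has no incoming edges; only W3's bump applies → (0, 0, 0, 1)
A, invoked 1, has no incoming edges; only W2's bump applies → (0, 0, 1, 0)
B, invoked 2, has no incoming edges; only W1's bump applies → (0, 1, 0, 0)
VC(C, invoked at 4): max of VC(B)=(0, 1, 0, 0), then +1 on thread W1 → (0, 2, 0, 0)
VC(D, invoked at 5): max of VC(B)=(0, 1, 0, 0), then +1 on thread W0 → (1, 1, 0, 0)
VC(F, invoked at 8): max of VC(B)=(0, 1, 0, 0), VC(D)=(1, 1, 0, 0), then +1 on thread W0 → (2, 1, 0, 0)
target: VC(D) = (1, 1, 0, 0)

(1, 1, 0, 0)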